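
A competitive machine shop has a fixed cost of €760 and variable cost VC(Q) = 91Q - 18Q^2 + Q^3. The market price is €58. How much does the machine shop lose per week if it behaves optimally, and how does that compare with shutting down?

AVC = 91 - 18Q + Q^2; min AVC = €10 at Q = 9. Since P = €58 ≥ min AVC, the firm produces.
With MC = 91 - 36Q + 3Q^2, P = MC on the upward-sloping part at Q* = 11.
TR = 58·11 = 638. TC = 760 + 154 = 914. Profit = 638 − 914 = -€276.
By producing, the firm covers all variable cost plus €484 of fixed cost; shutting down would lose the full €760.

Profit = -€276 at Q = 11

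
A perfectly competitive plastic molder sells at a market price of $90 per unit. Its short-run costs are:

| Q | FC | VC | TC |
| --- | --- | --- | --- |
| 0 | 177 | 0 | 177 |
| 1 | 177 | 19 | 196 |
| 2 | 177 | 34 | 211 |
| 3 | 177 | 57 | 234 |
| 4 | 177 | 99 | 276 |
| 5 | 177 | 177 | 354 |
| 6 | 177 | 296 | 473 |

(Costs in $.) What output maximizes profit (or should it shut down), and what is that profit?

Q = 5; profit = $96

Tabulate TR − TC: Q=0: -177; Q=1: -106; Q=2: -31; Q=3: 36; Q=4: 84; Q=5: 96; Q=6: 67.
Profit is maximized at Q = 5. AVC there is 177/5 = $35.40 ≤ P, so producing beats shutting down (which would give -$177).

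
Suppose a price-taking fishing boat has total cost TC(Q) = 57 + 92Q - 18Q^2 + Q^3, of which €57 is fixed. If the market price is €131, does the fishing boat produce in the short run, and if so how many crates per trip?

From TC, MC = TC'(Q) = 92 - 36Q + 3Q^2 and AVC = VC/Q = 92 - 18Q + Q^2.
AVC hits its minimum where MC = AVC, at Q = 9, giving min AVC = 92 - 18·9 + 9^2 = €11.
Because €131 ≥ €11, revenue can cover variable cost; the firm operates.
Solving P = MC: -39 - 36Q + 3Q^2 = 0 ⇒ Q = -1 or 13. On the upward-sloping branch, Q* = 13.
Check: AVC at Q = 13 is €27 ≤ P, so revenue covers variable cost.
Profit = P·Q − TC = 131·13 − 408 = €1295.

Produce at Q = 13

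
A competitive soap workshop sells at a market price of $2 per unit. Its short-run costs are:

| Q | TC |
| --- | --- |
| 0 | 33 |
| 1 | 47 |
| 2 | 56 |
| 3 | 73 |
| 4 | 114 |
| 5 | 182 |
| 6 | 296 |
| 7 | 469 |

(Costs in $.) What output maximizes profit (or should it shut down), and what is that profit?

Q = 0 (shut down); profit = -$33

Tabulate TR − TC: Q=0: -33; Q=1: -45; Q=2: -52; Q=3: -67; Q=4: -106; Q=5: -172; Q=6: -284; Q=7: -455.
Profit is highest at Q = 0. Equivalently, the lowest AVC in the table is 23/2 ≈ $11.50 at Q = 2, and P = $2 falls below it — price never covers variable cost, so the firm shuts down and loses only its fixed cost.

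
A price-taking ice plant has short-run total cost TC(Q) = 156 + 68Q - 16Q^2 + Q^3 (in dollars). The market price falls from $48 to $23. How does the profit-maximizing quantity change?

Output falls from 10 to 9

AVC = 68 - 16Q + Q^2, minimized at Q = 8 where min AVC = $4. MC = 68 - 32Q + 3Q^2.
With P = $48 above the shutdown price, P = MC gives Q = 10.
At P = $23 ≥ min AVC, set P = MC: Q = 9. The firm stays open but cuts output.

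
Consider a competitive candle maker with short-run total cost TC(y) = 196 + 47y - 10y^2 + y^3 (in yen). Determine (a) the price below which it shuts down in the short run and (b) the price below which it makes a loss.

Shutdown price = ¥22; break-even price = ¥54

AVC = 47 - 10y + y^2; minimized at y = 5, giving min AVC = ¥22. That is the shutdown price.
ATC = 196/y + 47 - 10y + y^2. Setting dATC/dy = −196/y^2 − 10 + 2y = 0 gives y = 7 (since 2·7^3 − 10·7^2 = 196).
min ATC = 196/7 + 47 − 10·7 + 7^2 = ¥54. That is the break-even price.
Between these two prices the firm operates at a loss; above ¥54 it earns a profit.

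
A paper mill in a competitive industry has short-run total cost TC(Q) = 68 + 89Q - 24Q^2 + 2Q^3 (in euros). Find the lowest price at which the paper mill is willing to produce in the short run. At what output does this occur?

The firm shuts down when price falls below the minimum of average variable cost. AVC = VC/Q = 89 - 24Q + 2Q^2.
dAVC/dQ = -24 + 4Q = 0 gives Q = 6. min AVC = 89 - 24·6 + 2·6^2 = 17.
The firm shuts down for any P below €17.

€17 per unit, at Q = 6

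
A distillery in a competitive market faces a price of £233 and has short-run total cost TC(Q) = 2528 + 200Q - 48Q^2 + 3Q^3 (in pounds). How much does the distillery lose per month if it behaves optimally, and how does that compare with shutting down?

AVC = 200 - 48Q + 3Q^2; min AVC = £8 at Q = 8. Since P = £233 ≥ min AVC, the firm produces.
With MC = 200 - 96Q + 9Q^2, P = MC on the upward-sloping part at Q* = 11.
TR = 233·11 = 2563. TC = 2528 + 385 = 2913. Profit = 2563 − 2913 = -£350.
By producing, the firm covers all variable cost plus £2178 of fixed cost; shutting down would lose the full £2528.

Profit = -£350 at Q = 11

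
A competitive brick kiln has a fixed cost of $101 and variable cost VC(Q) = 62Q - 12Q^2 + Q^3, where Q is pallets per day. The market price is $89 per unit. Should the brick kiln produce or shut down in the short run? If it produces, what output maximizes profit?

From TC, MC = TC'(Q) = 62 - 24Q + 3Q^2 and AVC = VC/Q = 62 - 12Q + Q^2.
The AVC parabola has its vertex at Q = 12/2 = 6, where AVC = 62 - 12·6 + 6^2 = $26.
Because $89 ≥ $26, revenue can cover variable cost; the firm operates.
Set P = MC: 89 = 62 - 24Q + 3Q^2 → -27 - 24Q + 3Q^2 = 0. The roots are Q = -1 and Q = 9; the profit-maximizing output is on the rising part of MC, so Q* = 9.
Check: AVC at Q = 9 is $35 ≤ P, so revenue covers variable cost.
Profit = P·Q − TC = 89·9 − 416 = $385.

Produce at Q = 9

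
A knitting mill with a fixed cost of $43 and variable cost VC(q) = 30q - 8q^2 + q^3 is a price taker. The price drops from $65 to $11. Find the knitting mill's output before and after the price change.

MC = 30 - 16q + 3q^2; the shutdown threshold is min AVC = $14 (at q = 4).
With P = $65 above the shutdown price, P = MC gives q = 7.
At P = $11 < min AVC = $14, price no longer covers variable cost at any output, so the firm shuts down: q = 0.

Output falls from 7 to 0 (the firm shuts down)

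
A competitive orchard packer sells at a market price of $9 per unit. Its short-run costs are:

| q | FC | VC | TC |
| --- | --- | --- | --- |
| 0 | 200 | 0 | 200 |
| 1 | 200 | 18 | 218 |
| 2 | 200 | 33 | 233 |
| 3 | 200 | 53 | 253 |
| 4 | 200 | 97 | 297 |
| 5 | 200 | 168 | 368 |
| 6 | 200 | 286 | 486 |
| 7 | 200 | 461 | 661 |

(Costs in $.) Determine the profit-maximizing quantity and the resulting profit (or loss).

q = 0 (shut down); profit = -$200

Compute π = P·q − TC at each output: q=0: -200; q=1: -209; q=2: -215; q=3: -226; q=4: -261; q=5: -323; q=6: -432; q=7: -598.
Profit is highest at q = 0. Equivalently, the lowest AVC in the table is 33/2 ≈ $16.50 at q = 2, and P = $9 falls below it — price never covers variable cost, so the firm shuts down and loses only its fixed cost.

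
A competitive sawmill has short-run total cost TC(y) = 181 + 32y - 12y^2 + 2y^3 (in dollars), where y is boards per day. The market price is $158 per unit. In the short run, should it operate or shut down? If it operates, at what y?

Produce at y = 7

From TC, MC = TC'(y) = 32 - 24y + 6y^2 and AVC = VC/y = 32 - 12y + 2y^2.
The AVC parabola has its vertex at y = 12/4 = 3, where AVC = 32 - 12·3 + 2·3^2 = $14.
P = $158 exceeds min AVC = $14, so the firm stays open.
Solving P = MC: -126 - 24y + 6y^2 = 0 ⇒ y = -3 or 7. On the upward-sloping branch, y* = 7.
Check: AVC at y = 7 is $46 ≤ P, so revenue covers variable cost.
Profit = P·y − TC = 158·7 − 503 = $603.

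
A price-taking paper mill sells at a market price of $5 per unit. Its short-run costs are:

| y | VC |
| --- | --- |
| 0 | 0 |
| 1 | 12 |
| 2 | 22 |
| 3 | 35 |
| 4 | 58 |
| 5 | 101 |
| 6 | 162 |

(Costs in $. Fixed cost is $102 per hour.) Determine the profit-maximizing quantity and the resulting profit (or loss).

Tabulate TR − TC: y=0: -102; y=1: -109; y=2: -114; y=3: -122; y=4: -140; y=5: -178; y=6: -234.
Profit is highest at y = 0. Equivalently, the lowest AVC in the table is 22/2 ≈ $11 at y = 2, and P = $5 falls below it — price never covers variable cost, so the firm shuts down and loses only its fixed cost.

y = 0 (shut down); profit = -$102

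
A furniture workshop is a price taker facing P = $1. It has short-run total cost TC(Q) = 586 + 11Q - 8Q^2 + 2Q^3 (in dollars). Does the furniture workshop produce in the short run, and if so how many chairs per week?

Strip out fixed cost: VC = 11Q - 8Q^2 + 2Q^3. Then AVC = 11 - 8Q + 2Q^2 and MC = 11 - 16Q + 6Q^2.
AVC hits its minimum where MC = AVC, at Q = 2, giving min AVC = 11 - 8·2 + 2·2^2 = $3.
P = $1 lies below min AVC = $3; no output level covers variable cost.
Shutting down limits the loss to fixed cost, $586.

Shut down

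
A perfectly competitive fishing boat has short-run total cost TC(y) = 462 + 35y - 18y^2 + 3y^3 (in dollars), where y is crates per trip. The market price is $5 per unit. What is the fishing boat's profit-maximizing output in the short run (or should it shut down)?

Shut down

Variable cost is VC = 35y - 18y^2 + 3y^3, so AVC = VC/y = 35 - 18y + 3y^2 and MC = dTC/dy = 35 - 36y + 9y^2.
AVC hits its minimum where MC = AVC, at y = 3, giving min AVC = 35 - 18·3 + 3·3^2 = $8.
With P < min AVC ($5 < $8), every unit sold adds to the loss.
Shutting down limits the loss to fixed cost, $462.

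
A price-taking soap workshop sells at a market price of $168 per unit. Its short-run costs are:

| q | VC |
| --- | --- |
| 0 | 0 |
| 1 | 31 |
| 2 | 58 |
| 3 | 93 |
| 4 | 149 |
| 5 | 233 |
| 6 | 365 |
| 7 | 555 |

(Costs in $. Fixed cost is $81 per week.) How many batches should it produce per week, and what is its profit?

Profit at each row (π = 168q − TC): q=0: -81; q=1: 56; q=2: 197; q=3: 330; q=4: 442; q=5: 526; q=6: 562; q=7: 540.
Profit is maximized at q = 6. AVC there is 365/6 = $60.83 ≤ P, so producing beats shutting down (which would give -$81).

q = 6; profit = $562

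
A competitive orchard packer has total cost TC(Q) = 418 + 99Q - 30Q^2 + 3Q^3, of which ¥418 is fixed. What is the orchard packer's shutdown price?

¥24 per unit

The shutdown price is the minimum of AVC. VC = 99Q - 30Q^2 + 3Q^3, so AVC = 99 - 30Q + 3Q^2.
At the minimum of AVC, MC = AVC. MC = 99 - 60Q + 9Q^2; setting MC = AVC gives 6Q^2 - 30Q = 0, so Q = 5. min AVC = 24.
The firm shuts down for any P below ¥24.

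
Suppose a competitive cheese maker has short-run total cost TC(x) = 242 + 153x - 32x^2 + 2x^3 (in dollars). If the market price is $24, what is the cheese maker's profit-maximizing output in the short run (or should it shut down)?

Shut down

Strip out fixed cost: VC = 153x - 32x^2 + 2x^3. Then AVC = 153 - 32x + 2x^2 and MC = 153 - 64x + 6x^2.
The AVC parabola has its vertex at x = 32/4 = 8, where AVC = 153 - 32·8 + 2·8^2 = $25.
P = $24 lies below min AVC = $25; no output level covers variable cost.
Shutting down limits the loss to fixed cost, $242.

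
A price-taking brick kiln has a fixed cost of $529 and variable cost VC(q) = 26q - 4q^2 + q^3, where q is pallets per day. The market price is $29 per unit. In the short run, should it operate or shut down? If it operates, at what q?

From TC, MC = TC'(q) = 26 - 8q + 3q^2 and AVC = VC/q = 26 - 4q + q^2.
The AVC parabola has its vertex at q = 4/2 = 2, where AVC = 26 - 4·2 + 2^2 = $22.
Since P = $29 ≥ min AVC = $22, price covers variable cost and the firm should produce.
P = MC gives -3 - 8q + 3q^2 = 0, with roots -1/3 and 3. Take the larger (rising MC): q* = 3.
Check: AVC at q = 3 is $23 ≤ P, so revenue covers variable cost.
Profit = P·q − TC = 29·3 − 598 = -$511, a loss, but smaller than the $529 fixed cost the firm would lose by shutting down.

Produce at q = 3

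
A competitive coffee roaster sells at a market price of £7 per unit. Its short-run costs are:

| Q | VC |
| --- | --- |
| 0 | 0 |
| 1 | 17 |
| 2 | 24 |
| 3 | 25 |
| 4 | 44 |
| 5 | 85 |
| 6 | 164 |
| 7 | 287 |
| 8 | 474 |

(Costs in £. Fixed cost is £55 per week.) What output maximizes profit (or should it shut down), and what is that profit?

Q = 0 (shut down); profit = -£55

Compute π = P·Q − TC at each output: Q=0: -55; Q=1: -65; Q=2: -65; Q=3: -59; Q=4: -71; Q=5: -105; Q=6: -177; Q=7: -293; Q=8: -473.
Profit is highest at Q = 0. Equivalently, the lowest AVC in the table is 25/3 ≈ £8.33 at Q = 3, and P = £7 falls below it — price never covers variable cost, so the firm shuts down and loses only its fixed cost.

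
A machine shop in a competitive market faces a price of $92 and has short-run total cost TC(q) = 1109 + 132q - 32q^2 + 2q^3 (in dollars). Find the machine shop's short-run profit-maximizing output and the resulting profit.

AVC = 132 - 32q + 2q^2; min AVC = $4 at q = 8. Since P = $92 ≥ min AVC, the firm produces.
MC = 132 - 64q + 6q^2. Setting P = MC and taking the root on the rising branch gives q* = 10.
TR = 92·10 = 920. TC = 1109 + 120 = 1229. Profit = 920 − 1229 = -$309.
By producing, the firm covers all variable cost plus $800 of fixed cost; shutting down would lose the full $1109.

Profit = -$309 at q = 10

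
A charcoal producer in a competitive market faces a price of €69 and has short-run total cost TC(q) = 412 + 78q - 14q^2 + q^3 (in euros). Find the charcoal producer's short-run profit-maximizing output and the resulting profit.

AVC = 78 - 14q + q^2 has its minimum €29 at q = 7; price €69 clears that bar, so the firm operates.
MC = 78 - 28q + 3q^2. Setting P = MC and taking the root on the rising branch gives q* = 9.
TR = 69·9 = 621. TC = 412 + 297 = 709. Profit = 621 − 709 = -€88.
Shutting down would mean losing the fixed cost of €412, so operating at a loss of €88 is better by €324.

Profit = -€88 at q = 9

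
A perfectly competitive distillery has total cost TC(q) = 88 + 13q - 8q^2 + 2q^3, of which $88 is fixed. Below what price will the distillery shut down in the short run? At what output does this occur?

The shutdown price is the minimum of AVC. VC = 13q - 8q^2 + 2q^3, so AVC = 13 - 8q + 2q^2.
dAVC/dq = -8 + 4q = 0 gives q = 2. min AVC = 13 - 8·2 + 2·2^2 = 5.
The firm shuts down for any P below $5.

$5 per unit, at q = 2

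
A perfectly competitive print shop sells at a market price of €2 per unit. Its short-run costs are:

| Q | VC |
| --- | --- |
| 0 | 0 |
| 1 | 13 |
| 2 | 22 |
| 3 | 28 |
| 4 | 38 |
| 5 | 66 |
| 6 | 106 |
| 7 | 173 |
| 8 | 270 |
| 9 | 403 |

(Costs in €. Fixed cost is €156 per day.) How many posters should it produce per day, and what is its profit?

Q = 0 (shut down); profit = -€156

Compute π = P·Q − TC at each output: Q=0: -156; Q=1: -167; Q=2: -174; Q=3: -178; Q=4: -186; Q=5: -212; Q=6: -250; Q=7: -315; Q=8: -410; Q=9: -541.
Profit is highest at Q = 0. Equivalently, the lowest AVC in the table is 28/3 ≈ €9.33 at Q = 3, and P = €2 falls below it — price never covers variable cost, so the firm shuts down and loses only its fixed cost.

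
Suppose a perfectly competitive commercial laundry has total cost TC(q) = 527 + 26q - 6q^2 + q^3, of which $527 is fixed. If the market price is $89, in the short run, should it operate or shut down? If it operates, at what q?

Produce at q = 7

From TC, MC = TC'(q) = 26 - 12q + 3q^2 and AVC = VC/q = 26 - 6q + q^2.
AVC hits its minimum where MC = AVC, at q = 3, giving min AVC = 26 - 6·3 + 3^2 = $17.
Because $89 ≥ $17, revenue can cover variable cost; the firm operates.
Set P = MC: 89 = 26 - 12q + 3q^2 → -63 - 12q + 3q^2 = 0. The roots are q = -3 and q = 7; the profit-maximizing output is on the rising part of MC, so q* = 7.
Check: AVC at q = 7 is $33 ≤ P, so revenue covers variable cost.
Profit = P·q − TC = 89·7 − 758 = -$135, a loss, but smaller than the $527 fixed cost the firm would lose by shutting down.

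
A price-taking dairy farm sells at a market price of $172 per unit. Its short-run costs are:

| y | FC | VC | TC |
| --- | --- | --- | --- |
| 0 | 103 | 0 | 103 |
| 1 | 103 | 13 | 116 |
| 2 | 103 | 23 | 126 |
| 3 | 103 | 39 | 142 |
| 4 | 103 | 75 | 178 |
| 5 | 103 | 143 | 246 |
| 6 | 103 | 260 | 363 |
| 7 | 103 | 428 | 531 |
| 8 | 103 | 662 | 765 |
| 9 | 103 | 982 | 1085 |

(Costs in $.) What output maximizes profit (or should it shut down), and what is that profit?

Compute π = P·y − TC at each output: y=0: -103; y=1: 56; y=2: 218; y=3: 374; y=4: 510; y=5: 614; y=6: 669; y=7: 673; y=8: 611; y=9: 463.
Profit is maximized at y = 7. AVC there is 428/7 = $61.14 ≤ P, so producing beats shutting down (which would give -$103).

y = 7; profit = $673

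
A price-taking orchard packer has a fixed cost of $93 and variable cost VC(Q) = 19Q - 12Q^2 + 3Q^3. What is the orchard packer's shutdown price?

$7 per unit

The shutdown price is the minimum of AVC. VC = 19Q - 12Q^2 + 3Q^3, so AVC = 19 - 12Q + 3Q^2.
dAVC/dQ = -12 + 6Q = 0 gives Q = 2. min AVC = 19 - 12·2 + 3·2^2 = 7.
The firm shuts down for any P below $7.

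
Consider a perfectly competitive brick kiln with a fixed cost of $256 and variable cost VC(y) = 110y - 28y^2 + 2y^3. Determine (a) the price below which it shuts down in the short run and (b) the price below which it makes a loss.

Shutdown price = $12; break-even price = $46

AVC = 110 - 28y + 2y^2; minimized at y = 7, giving min AVC = $12. That is the shutdown price.
ATC = 256/y + 110 - 28y + 2y^2. Setting dATC/dy = −256/y^2 − 28 + 4y = 0 gives y = 8 (since 4·8^3 − 28·8^2 = 256).
min ATC = 256/8 + 110 − 28·8 + 2·8^2 = $46. That is the break-even price.
For $12 ≤ P < $46 the firm produces at a loss; below $12 it shuts down.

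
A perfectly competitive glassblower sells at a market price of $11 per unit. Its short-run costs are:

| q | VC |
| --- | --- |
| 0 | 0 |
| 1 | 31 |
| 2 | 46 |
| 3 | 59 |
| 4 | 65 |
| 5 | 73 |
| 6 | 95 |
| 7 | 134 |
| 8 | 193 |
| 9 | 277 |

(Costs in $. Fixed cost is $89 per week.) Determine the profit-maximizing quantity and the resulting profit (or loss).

Compute π = P·q − TC at each output: q=0: -89; q=1: -109; q=2: -113; q=3: -115; q=4: -110; q=5: -107; q=6: -118; q=7: -146; q=8: -194; q=9: -267.
Profit is highest at q = 0. Equivalently, the lowest AVC in the table is 73/5 ≈ $14.60 at q = 5, and P = $11 falls below it — price never covers variable cost, so the firm shuts down and loses only its fixed cost.

q = 0 (shut down); profit = -$89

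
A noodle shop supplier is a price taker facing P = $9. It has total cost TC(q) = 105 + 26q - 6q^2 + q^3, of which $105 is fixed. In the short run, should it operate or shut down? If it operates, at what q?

Shut down

Strip out fixed cost: VC = 26q - 6q^2 + q^3. Then AVC = 26 - 6q + q^2 and MC = 26 - 12q + 3q^2.
AVC hits its minimum where MC = AVC, at q = 3, giving min AVC = 26 - 6·3 + 3^2 = $17.
With P < min AVC ($9 < $17), every unit sold adds to the loss.
Shutting down limits the loss to fixed cost, $105.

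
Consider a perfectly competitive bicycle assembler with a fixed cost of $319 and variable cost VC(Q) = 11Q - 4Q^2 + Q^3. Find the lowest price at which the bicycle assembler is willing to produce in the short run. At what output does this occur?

Short-run supply begins at min AVC. From VC = 11Q - 4Q^2 + Q^3, AVC = 11 - 4Q + Q^2.
At the minimum of AVC, MC = AVC. MC = 11 - 8Q + 3Q^2; setting MC = AVC gives 2Q^2 - 4Q = 0, so Q = 2. min AVC = 7.
The firm shuts down for any P below $7.

$7 per unit, at Q = 2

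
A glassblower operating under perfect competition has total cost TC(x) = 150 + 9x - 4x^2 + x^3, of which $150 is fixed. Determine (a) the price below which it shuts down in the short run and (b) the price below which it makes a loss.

Shutdown price = min AVC. AVC = 9 - 4x + x^2, with vertex at x = 2 and minimum $5.
ATC = 150/x + 9 - 4x + x^2. Setting dATC/dx = −150/x^2 − 4 + 2x = 0 gives x = 5 (since 2·5^3 − 4·5^2 = 150).
min ATC = 150/5 + 9 − 4·5 + 5^2 = $44. That is the break-even price.
For $5 ≤ P < $44 the firm produces at a loss; below $5 it shuts down.

Shutdown price = $5; break-even price = $44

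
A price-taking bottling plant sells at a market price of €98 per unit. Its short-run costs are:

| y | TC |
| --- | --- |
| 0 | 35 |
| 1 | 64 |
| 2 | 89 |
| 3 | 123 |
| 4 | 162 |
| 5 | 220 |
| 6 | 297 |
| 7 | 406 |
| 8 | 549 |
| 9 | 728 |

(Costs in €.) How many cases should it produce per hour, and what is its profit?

y = 6; profit = €291

Profit at each row (π = 98y − TC): y=0: -35; y=1: 34; y=2: 107; y=3: 171; y=4: 230; y=5: 270; y=6: 291; y=7: 280; y=8: 235; y=9: 154.
Profit is maximized at y = 6. AVC there is 262/6 = €43.67 ≤ P, so producing beats shutting down (which would give -€35).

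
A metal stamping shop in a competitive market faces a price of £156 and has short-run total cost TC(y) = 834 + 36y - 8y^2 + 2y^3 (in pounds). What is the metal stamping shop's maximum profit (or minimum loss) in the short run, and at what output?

Profit = -£258 at y = 6

AVC = 36 - 8y + 2y^2 has its minimum £28 at y = 2; price £156 clears that bar, so the firm operates.
With MC = 36 - 16y + 6y^2, P = MC on the upward-sloping part at y* = 6.
TR = 156·6 = 936. TC = 834 + 360 = 1194. Profit = 936 − 1194 = -£258.
By producing, the firm covers all variable cost plus £576 of fixed cost; shutting down would lose the full £834.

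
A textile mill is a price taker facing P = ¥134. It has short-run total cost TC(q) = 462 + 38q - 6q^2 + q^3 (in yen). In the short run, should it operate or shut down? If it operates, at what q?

Variable cost is VC = 38q - 6q^2 + q^3, so AVC = VC/q = 38 - 6q + q^2 and MC = dTC/dq = 38 - 12q + 3q^2.
The AVC parabola has its vertex at q = 6/2 = 3, where AVC = 38 - 6·3 + 3^2 = ¥29.
P = ¥134 exceeds min AVC = ¥29, so the firm stays open.
Set P = MC: 134 = 38 - 12q + 3q^2 → -96 - 12q + 3q^2 = 0. The roots are q = -4 and q = 8; the profit-maximizing output is on the rising part of MC, so q* = 8.
Check: AVC at q = 8 is ¥54 ≤ P, so revenue covers variable cost.
Profit = P·q − TC = 134·8 − 894 = ¥178.

Produce at q = 8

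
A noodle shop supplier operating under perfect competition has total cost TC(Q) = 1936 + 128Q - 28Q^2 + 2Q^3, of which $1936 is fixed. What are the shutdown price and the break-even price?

Shutdown price = min AVC. AVC = 128 - 28Q + 2Q^2, with vertex at Q = 7 and minimum $30.
ATC = 1936/Q + 128 - 28Q + 2Q^2. Setting dATC/dQ = −1936/Q^2 − 28 + 4Q = 0 gives Q = 11 (since 4·11^3 − 28·11^2 = 1936).
min ATC = 1936/11 + 128 − 28·11 + 2·11^2 = $238. That is the break-even price.
Between these two prices the firm operates at a loss; above $238 it earns a profit.

Shutdown price = $30; break-even price = $238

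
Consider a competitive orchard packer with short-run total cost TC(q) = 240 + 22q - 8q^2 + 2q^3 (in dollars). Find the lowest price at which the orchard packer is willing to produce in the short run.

$14 per unit

Short-run supply begins at min AVC. From VC = 22q - 8q^2 + 2q^3, AVC = 22 - 8q + 2q^2.
dAVC/dq = -8 + 4q = 0 gives q = 2. min AVC = 22 - 8·2 + 2·2^2 = 14.
For P < $14 the firm produces nothing.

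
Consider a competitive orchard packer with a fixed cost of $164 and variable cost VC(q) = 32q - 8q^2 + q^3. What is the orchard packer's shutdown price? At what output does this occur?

The firm shuts down when price falls below the minimum of average variable cost. AVC = VC/q = 32 - 8q + q^2.
At the minimum of AVC, MC = AVC. MC = 32 - 16q + 3q^2; setting MC = AVC gives 2q^2 - 8q = 0, so q = 4. min AVC = 16.
The firm shuts down for any P below $16.

$16 per unit, at q = 4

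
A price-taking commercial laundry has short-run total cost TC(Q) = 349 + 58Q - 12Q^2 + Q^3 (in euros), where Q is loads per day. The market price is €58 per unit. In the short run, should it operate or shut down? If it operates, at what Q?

From TC, MC = TC'(Q) = 58 - 24Q + 3Q^2 and AVC = VC/Q = 58 - 12Q + Q^2.
AVC hits its minimum where MC = AVC, at Q = 6, giving min AVC = 58 - 12·6 + 6^2 = €22.
P = €58 exceeds min AVC = €22, so the firm stays open.
P = MC gives -24Q + 3Q^2 = 0, with roots 0 and 8. Take the larger (rising MC): Q* = 8.
Check: AVC at Q = 8 is €26 ≤ P, so revenue covers variable cost.
Profit = P·Q − TC = 58·8 − 557 = -€93, a loss, but smaller than the €349 fixed cost the firm would lose by shutting down.

Produce at Q = 8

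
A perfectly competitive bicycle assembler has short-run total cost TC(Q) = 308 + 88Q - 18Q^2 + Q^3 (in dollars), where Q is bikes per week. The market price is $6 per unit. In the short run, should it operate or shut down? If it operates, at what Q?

Variable cost is VC = 88Q - 18Q^2 + Q^3, so AVC = VC/Q = 88 - 18Q + Q^2 and MC = dTC/dQ = 88 - 36Q + 3Q^2.
AVC is minimized where dAVC/dQ = -18 + 2Q = 0, at Q = 9; min AVC = 88 - 18·9 + 9^2 = $7.
P = $6 lies below min AVC = $7; no output level covers variable cost.
Best response: produce nothing and absorb the $308 fixed cost.

Shut down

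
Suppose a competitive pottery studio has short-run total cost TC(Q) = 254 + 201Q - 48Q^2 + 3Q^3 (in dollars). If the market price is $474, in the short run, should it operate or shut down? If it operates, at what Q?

Variable cost is VC = 201Q - 48Q^2 + 3Q^3, so AVC = VC/Q = 201 - 48Q + 3Q^2 and MC = dTC/dQ = 201 - 96Q + 9Q^2.
AVC hits its minimum where MC = AVC, at Q = 8, giving min AVC = 201 - 48·8 + 3·8^2 = $9.
Because $474 ≥ $9, revenue can cover variable cost; the firm operates.
P = MC gives -273 - 96Q + 9Q^2 = 0, with roots -7/3 and 13. Take the larger (rising MC): Q* = 13.
Check: AVC at Q = 13 is $84 ≤ P, so revenue covers variable cost.
Profit = P·Q − TC = 474·13 − 1346 = $4816.

Produce at Q = 13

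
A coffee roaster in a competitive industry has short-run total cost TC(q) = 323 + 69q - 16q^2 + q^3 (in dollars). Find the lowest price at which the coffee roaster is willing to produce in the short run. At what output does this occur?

The shutdown price is the minimum of AVC. VC = 69q - 16q^2 + q^3, so AVC = 69 - 16q + q^2.
dAVC/dq = -16 + 2q = 0 gives q = 8. min AVC = 69 - 16·8 + 8^2 = 5.
So the shutdown price is $5.

$5 per unit, at q = 8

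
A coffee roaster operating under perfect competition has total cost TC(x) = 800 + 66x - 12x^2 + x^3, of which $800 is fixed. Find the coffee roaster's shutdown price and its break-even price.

Shutdown price = $30; break-even price = $126

Shutdown price = min AVC. AVC = 66 - 12x + x^2, with vertex at x = 6 and minimum $30.
ATC = 800/x + 66 - 12x + x^2. Setting dATC/dx = −800/x^2 − 12 + 2x = 0 gives x = 10 (since 2·10^3 − 12·10^2 = 800).
min ATC = 800/10 + 66 − 12·10 + 10^2 = $126. That is the break-even price.
For $30 ≤ P < $126 the firm produces at a loss; below $30 it shuts down.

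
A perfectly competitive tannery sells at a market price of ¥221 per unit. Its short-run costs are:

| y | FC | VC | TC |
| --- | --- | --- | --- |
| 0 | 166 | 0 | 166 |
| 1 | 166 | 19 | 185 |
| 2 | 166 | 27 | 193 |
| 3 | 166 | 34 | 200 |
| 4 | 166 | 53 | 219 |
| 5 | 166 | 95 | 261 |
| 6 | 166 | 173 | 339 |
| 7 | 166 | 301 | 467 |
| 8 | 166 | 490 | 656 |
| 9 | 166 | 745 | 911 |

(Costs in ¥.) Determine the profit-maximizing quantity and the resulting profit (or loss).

y = 8; profit = ¥1112

Profit at each row (π = 221y − TC): y=0: -166; y=1: 36; y=2: 249; y=3: 463; y=4: 665; y=5: 844; y=6: 987; y=7: 1080; y=8: 1112; y=9: 1078.
Profit is maximized at y = 8. AVC there is 490/8 = ¥61.25 ≤ P, so producing beats shutting down (which would give -¥166).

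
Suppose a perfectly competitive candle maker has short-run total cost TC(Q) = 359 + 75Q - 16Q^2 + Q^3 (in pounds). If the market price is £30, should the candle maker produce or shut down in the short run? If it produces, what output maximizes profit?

Produce at Q = 9

Strip out fixed cost: VC = 75Q - 16Q^2 + Q^3. Then AVC = 75 - 16Q + Q^2 and MC = 75 - 32Q + 3Q^2.
The AVC parabola has its vertex at Q = 16/2 = 8, where AVC = 75 - 16·8 + 8^2 = £11.
Because £30 ≥ £11, revenue can cover variable cost; the firm operates.
Set P = MC: 30 = 75 - 32Q + 3Q^2 → 45 - 32Q + 3Q^2 = 0. The roots are Q = 5/3 and Q = 9; the profit-maximizing output is on the rising part of MC, so Q* = 9.
Check: AVC at Q = 9 is £12 ≤ P, so revenue covers variable cost.
Profit = P·Q − TC = 30·9 − 467 = -£197, a loss, but smaller than the £359 fixed cost the firm would lose by shutting down.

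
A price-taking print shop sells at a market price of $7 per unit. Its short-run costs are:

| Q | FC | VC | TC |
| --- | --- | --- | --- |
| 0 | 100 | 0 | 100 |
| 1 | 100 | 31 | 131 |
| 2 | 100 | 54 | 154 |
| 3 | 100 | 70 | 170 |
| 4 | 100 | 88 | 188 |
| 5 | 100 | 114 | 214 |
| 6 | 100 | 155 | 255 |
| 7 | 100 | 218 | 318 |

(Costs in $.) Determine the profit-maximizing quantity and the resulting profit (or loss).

Compute π = P·Q − TC at each output: Q=0: -100; Q=1: -124; Q=2: -140; Q=3: -149; Q=4: -160; Q=5: -179; Q=6: -213; Q=7: -269.
Profit is highest at Q = 0. Equivalently, the lowest AVC in the table is 88/4 ≈ $22 at Q = 4, and P = $7 falls below it — price never covers variable cost, so the firm shuts down and loses only its fixed cost.

Q = 0 (shut down); profit = -$100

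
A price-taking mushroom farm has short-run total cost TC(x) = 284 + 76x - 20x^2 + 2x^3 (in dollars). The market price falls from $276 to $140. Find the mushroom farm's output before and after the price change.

AVC = 76 - 20x + 2x^2, minimized at x = 5 where min AVC = $26. MC = 76 - 40x + 6x^2.
At P = $276 ≥ min AVC, set P = MC on the rising branch: x = 10.
At P = $140 ≥ min AVC, set P = MC: x = 8. The firm stays open but cuts output.

Output falls from 10 to 8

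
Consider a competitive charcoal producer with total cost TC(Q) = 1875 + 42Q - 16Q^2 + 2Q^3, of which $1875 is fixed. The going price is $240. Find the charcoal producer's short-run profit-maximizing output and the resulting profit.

AVC = 42 - 16Q + 2Q^2; min AVC = $10 at Q = 4. Since P = $240 ≥ min AVC, the firm produces.
With MC = 42 - 32Q + 6Q^2, P = MC on the upward-sloping part at Q* = 9.
TR = 240·9 = 2160. TC = 1875 + 540 = 2415. Profit = 2160 − 2415 = -$255.
By producing, the firm covers all variable cost plus $1620 of fixed cost; shutting down would lose the full $1875.

Profit = -$255 at Q = 9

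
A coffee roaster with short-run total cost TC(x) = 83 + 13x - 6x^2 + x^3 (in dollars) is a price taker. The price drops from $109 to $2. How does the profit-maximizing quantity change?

AVC = 13 - 6x + x^2, minimized at x = 3 where min AVC = $4. MC = 13 - 12x + 3x^2.
At P = $109 ≥ min AVC, set P = MC on the rising branch: x = 8.
At P = $2 < min AVC = $4, price no longer covers variable cost at any output, so the firm shuts down: x = 0.

Output falls from 8 to 0 (the firm shuts down)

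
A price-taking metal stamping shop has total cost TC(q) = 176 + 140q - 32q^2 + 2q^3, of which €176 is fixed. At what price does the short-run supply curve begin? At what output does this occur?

Short-run supply begins at min AVC. From VC = 140q - 32q^2 + 2q^3, AVC = 140 - 32q + 2q^2.
At the minimum of AVC, MC = AVC. MC = 140 - 64q + 6q^2; setting MC = AVC gives 4q^2 - 32q = 0, so q = 8. min AVC = 12.
The firm shuts down for any P below €12.

€12 per unit, at q = 8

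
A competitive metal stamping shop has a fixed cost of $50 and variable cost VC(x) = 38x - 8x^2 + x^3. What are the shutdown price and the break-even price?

AVC = 38 - 8x + x^2; minimized at x = 4, giving min AVC = $22. That is the shutdown price.
ATC = 50/x + 38 - 8x + x^2. Setting dATC/dx = −50/x^2 − 8 + 2x = 0 gives x = 5 (since 2·5^3 − 8·5^2 = 50).
min ATC = 50/5 + 38 − 8·5 + 5^2 = $33. That is the break-even price.
Between these two prices the firm operates at a loss; above $33 it earns a profit.

Shutdown price = $22; break-even price = $33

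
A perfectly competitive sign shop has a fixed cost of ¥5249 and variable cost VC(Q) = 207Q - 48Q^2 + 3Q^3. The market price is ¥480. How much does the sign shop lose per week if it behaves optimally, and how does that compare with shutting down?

Profit = -¥179 at Q = 13

AVC = 207 - 48Q + 3Q^2 has its minimum ¥15 at Q = 8; price ¥480 clears that bar, so the firm operates.
With MC = 207 - 96Q + 9Q^2, P = MC on the upward-sloping part at Q* = 13.
TR = 480·13 = 6240. TC = 5249 + 1170 = 6419. Profit = 6240 − 6419 = -¥179.
Shutting down would mean losing the fixed cost of ¥5249, so operating at a loss of ¥179 is better by ¥5070.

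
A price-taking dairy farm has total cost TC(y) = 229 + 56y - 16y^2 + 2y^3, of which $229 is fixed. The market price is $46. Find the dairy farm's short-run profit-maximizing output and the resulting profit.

AVC = 56 - 16y + 2y^2; min AVC = $24 at y = 4. Since P = $46 ≥ min AVC, the firm produces.
MC = 56 - 32y + 6y^2. Setting P = MC and taking the root on the rising branch gives y* = 5.
TR = 46·5 = 230. TC = 229 + 130 = 359. Profit = 230 − 359 = -$129.
Shutting down would mean losing the fixed cost of $229, so operating at a loss of $129 is better by $100.

Profit = -$129 at y = 5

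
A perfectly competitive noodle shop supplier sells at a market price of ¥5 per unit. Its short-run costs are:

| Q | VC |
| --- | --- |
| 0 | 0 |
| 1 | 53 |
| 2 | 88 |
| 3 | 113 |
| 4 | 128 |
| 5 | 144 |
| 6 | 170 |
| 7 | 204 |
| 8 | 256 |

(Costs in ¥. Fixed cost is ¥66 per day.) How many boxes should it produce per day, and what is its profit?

Q = 0 (shut down); profit = -¥66

Profit at each row (π = 5Q − TC): Q=0: -66; Q=1: -114; Q=2: -144; Q=3: -164; Q=4: -174; Q=5: -185; Q=6: -206; Q=7: -235; Q=8: -282.
Profit is highest at Q = 0. Equivalently, the lowest AVC in the table is 170/6 ≈ ¥28.33 at Q = 6, and P = ¥5 falls below it — price never covers variable cost, so the firm shuts down and loses only its fixed cost.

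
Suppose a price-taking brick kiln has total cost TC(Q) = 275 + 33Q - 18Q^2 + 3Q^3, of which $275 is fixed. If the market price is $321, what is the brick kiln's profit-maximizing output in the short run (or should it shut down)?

Strip out fixed cost: VC = 33Q - 18Q^2 + 3Q^3. Then AVC = 33 - 18Q + 3Q^2 and MC = 33 - 36Q + 9Q^2.
The AVC parabola has its vertex at Q = 18/6 = 3, where AVC = 33 - 18·3 + 3·3^2 = $6.
Since P = $321 ≥ min AVC = $6, price covers variable cost and the firm should produce.
Set P = MC: 321 = 33 - 36Q + 9Q^2 → -288 - 36Q + 9Q^2 = 0. The roots are Q = -4 and Q = 8; the profit-maximizing output is on the rising part of MC, so Q* = 8.
Check: AVC at Q = 8 is $81 ≤ P, so revenue covers variable cost.
Profit = P·Q − TC = 321·8 − 923 = $1645.

Produce at Q = 8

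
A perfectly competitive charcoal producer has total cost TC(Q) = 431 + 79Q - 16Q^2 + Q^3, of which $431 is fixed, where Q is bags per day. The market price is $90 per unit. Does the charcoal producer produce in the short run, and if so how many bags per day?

Variable cost is VC = 79Q - 16Q^2 + Q^3, so AVC = VC/Q = 79 - 16Q + Q^2 and MC = dTC/dQ = 79 - 32Q + 3Q^2.
AVC hits its minimum where MC = AVC, at Q = 8, giving min AVC = 79 - 16·8 + 8^2 = $15.
Since P = $90 ≥ min AVC = $15, price covers variable cost and the firm should produce.
Solving P = MC: -11 - 32Q + 3Q^2 = 0 ⇒ Q = -1/3 or 11. On the upward-sloping branch, Q* = 11.
Check: AVC at Q = 11 is $24 ≤ P, so revenue covers variable cost.
Profit = P·Q − TC = 90·11 − 695 = $295.

Produce at Q = 11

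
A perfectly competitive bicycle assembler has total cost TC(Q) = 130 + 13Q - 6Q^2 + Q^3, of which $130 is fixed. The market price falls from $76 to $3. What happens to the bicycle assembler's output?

AVC = 13 - 6Q + Q^2, minimized at Q = 3 where min AVC = $4. MC = 13 - 12Q + 3Q^2.
At P = $76 ≥ min AVC, set P = MC on the rising branch: Q = 7.
At P = $3 < min AVC = $4, price no longer covers variable cost at any output, so the firm shuts down: Q = 0.

Output falls from 7 to 0 (the firm shuts down)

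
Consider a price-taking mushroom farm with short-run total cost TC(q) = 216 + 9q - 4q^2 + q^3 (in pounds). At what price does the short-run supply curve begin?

£5 per unit

The shutdown price is the minimum of AVC. VC = 9q - 4q^2 + q^3, so AVC = 9 - 4q + q^2.
At the minimum of AVC, MC = AVC. MC = 9 - 8q + 3q^2; setting MC = AVC gives 2q^2 - 4q = 0, so q = 2. min AVC = 5.
For P < £5 the firm produces nothing.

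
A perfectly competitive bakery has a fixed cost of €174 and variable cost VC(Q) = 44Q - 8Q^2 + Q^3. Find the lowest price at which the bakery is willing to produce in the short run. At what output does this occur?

€28 per unit, at Q = 4

Short-run supply begins at min AVC. From VC = 44Q - 8Q^2 + Q^3, AVC = 44 - 8Q + Q^2.
dAVC/dQ = -8 + 2Q = 0 gives Q = 4. min AVC = 44 - 8·4 + 4^2 = 28.
For P < €28 the firm produces nothing.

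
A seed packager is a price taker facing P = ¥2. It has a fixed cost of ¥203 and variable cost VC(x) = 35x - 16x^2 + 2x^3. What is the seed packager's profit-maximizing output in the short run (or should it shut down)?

From TC, MC = TC'(x) = 35 - 32x + 6x^2 and AVC = VC/x = 35 - 16x + 2x^2.
The AVC parabola has its vertex at x = 16/4 = 4, where AVC = 35 - 16·4 + 2·4^2 = ¥3.
P = ¥2 lies below min AVC = ¥3; no output level covers variable cost.
The firm minimizes its loss by shutting down and losing only its fixed cost of ¥203.

Shut down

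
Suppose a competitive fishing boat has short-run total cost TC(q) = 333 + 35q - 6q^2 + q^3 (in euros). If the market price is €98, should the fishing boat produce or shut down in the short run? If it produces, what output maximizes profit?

Variable cost is VC = 35q - 6q^2 + q^3, so AVC = VC/q = 35 - 6q + q^2 and MC = dTC/dq = 35 - 12q + 3q^2.
The AVC parabola has its vertex at q = 6/2 = 3, where AVC = 35 - 6·3 + 3^2 = €26.
P = €98 exceeds min AVC = €26, so the firm stays open.
Set P = MC: 98 = 35 - 12q + 3q^2 → -63 - 12q + 3q^2 = 0. The roots are q = -3 and q = 7; the profit-maximizing output is on the rising part of MC, so q* = 7.
Check: AVC at q = 7 is €42 ≤ P, so revenue covers variable cost.
Profit = P·q − TC = 98·7 − 627 = €59.

Produce at q = 7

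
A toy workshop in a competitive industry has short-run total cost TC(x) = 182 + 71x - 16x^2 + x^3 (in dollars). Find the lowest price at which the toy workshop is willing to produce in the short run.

$7 per unit

The shutdown price is the minimum of AVC. VC = 71x - 16x^2 + x^3, so AVC = 71 - 16x + x^2.
dAVC/dx = -16 + 2x = 0 gives x = 8. min AVC = 71 - 16·8 + 8^2 = 7.
The firm shuts down for any P below $7.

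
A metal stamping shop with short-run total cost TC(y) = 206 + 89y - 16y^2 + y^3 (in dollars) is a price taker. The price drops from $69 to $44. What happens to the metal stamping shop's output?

Output falls from 10 to 9

MC = 89 - 32y + 3y^2; the shutdown threshold is min AVC = $25 (at y = 8).
With P = $69 above the shutdown price, P = MC gives y = 10.
At P = $44 ≥ min AVC, set P = MC: y = 9. The firm stays open but cuts output.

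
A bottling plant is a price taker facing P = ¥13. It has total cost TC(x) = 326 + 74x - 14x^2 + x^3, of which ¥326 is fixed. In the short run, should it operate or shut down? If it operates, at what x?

From TC, MC = TC'(x) = 74 - 28x + 3x^2 and AVC = VC/x = 74 - 14x + x^2.
The AVC parabola has its vertex at x = 14/2 = 7, where AVC = 74 - 14·7 + 7^2 = ¥25.
Since P = ¥13 < min AVC = ¥25, price fails to cover variable cost at any output.
Best response: produce nothing and absorb the ¥326 fixed cost.

Shut down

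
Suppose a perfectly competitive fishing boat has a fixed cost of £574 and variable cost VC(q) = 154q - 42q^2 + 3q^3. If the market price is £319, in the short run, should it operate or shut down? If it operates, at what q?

Produce at q = 11

Strip out fixed cost: VC = 154q - 42q^2 + 3q^3. Then AVC = 154 - 42q + 3q^2 and MC = 154 - 84q + 9q^2.
The AVC parabola has its vertex at q = 42/6 = 7, where AVC = 154 - 42·7 + 3·7^2 = £7.
Since P = £319 ≥ min AVC = £7, price covers variable cost and the firm should produce.
Set P = MC: 319 = 154 - 84q + 9q^2 → -165 - 84q + 9q^2 = 0. The roots are q = -5/3 and q = 11; the profit-maximizing output is on the rising part of MC, so q* = 11.
Check: AVC at q = 11 is £55 ≤ P, so revenue covers variable cost.
Profit = P·q − TC = 319·11 − 1179 = £2330.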